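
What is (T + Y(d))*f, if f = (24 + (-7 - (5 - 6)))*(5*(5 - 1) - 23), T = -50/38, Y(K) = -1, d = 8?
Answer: 2376/19 ≈ 125.05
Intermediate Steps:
T = -25/19 (T = -50*1/38 = -25/19 ≈ -1.3158)
f = -54 (f = (24 + (-7 - 1*(-1)))*(5*4 - 23) = (24 + (-7 + 1))*(20 - 23) = (24 - 6)*(-3) = 18*(-3) = -54)
(T + Y(d))*f = (-25/19 - 1)*(-54) = -44/19*(-54) = 2376/19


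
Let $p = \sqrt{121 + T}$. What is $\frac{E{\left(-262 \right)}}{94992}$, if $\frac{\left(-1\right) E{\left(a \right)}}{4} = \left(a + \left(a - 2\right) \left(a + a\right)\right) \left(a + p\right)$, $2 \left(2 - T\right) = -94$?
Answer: $\frac{9043847}{5937} - \frac{69037 \sqrt{170}}{11874} \approx 1447.5$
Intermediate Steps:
$T = 49$ ($T = 2 - -47 = 2 + 47 = 49$)
$p = \sqrt{170}$ ($p = \sqrt{121 + 49} = \sqrt{170} \approx 13.038$)
$E{\left(a \right)} = - 4 \left(a + \sqrt{170}\right) \left(a + 2 a \left(-2 + a\right)\right)$ ($E{\left(a \right)} = - 4 \left(a + \left(a - 2\right) \left(a + a\right)\right) \left(a + \sqrt{170}\right) = - 4 \left(a + \left(-2 + a\right) 2 a\right) \left(a + \sqrt{170}\right) = - 4 \left(a + 2 a \left(-2 + a\right)\right) \left(a + \sqrt{170}\right) = - 4 \left(a + \sqrt{170}\right) \left(a + 2 a \left(-2 + a\right)\right)$)
$\frac{E{\left(-262 \right)}}{94992} = \frac{4 \left(-262\right) \left(- 2 \left(-262\right)^{2} + 3 \left(-262\right) + 3 \sqrt{170} - - 524 \sqrt{170}\right)}{94992} = 4 \left(-262\right) \left(\left(-2\right) 68644 - 786 + 3 \sqrt{170} + 524 \sqrt{170}\right) \frac{1}{94992} = 4 \left(-262\right) \left(-137288 - 786 + 3 \sqrt{170} + 524 \sqrt{170}\right) \frac{1}{94992} = 4 \left(-262\right) \left(-138074 + 527 \sqrt{170}\right) \frac{1}{94992} = \left(144701552 - 552296 \sqrt{170}\right) \frac{1}{94992} = \frac{9043847}{5937} - \frac{69037 \sqrt{170}}{11874}$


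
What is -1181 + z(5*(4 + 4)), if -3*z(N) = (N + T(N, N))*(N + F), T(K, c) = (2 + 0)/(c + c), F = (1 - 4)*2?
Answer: -98077/60 ≈ -1634.6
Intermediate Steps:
F = -6 (F = -3*2 = -6)
T(K, c) = 1/c (T(K, c) = 2/((2*c)) = 2*(1/(2*c)) = 1/c)
z(N) = -(-6 + N)*(N + 1/N)/3 (z(N) = -(N + 1/N)*(N - 6)/3 = -(N + 1/N)*(-6 + N)/3 = -(-6 + N)*(N + 1/N)/3)
-1181 + z(5*(4 + 4)) = -1181 + (6 + (5*(4 + 4))*(-1 - (5*(4 + 4))² + 6*(5*(4 + 4))))/(3*((5*(4 + 4)))) = -1181 + (6 + (5*8)*(-1 - (5*8)² + 6*(5*8)))/(3*((5*8))) = -1181 + (⅓)*(6 + 40*(-1 - 1*40² + 6*40))/40 = -1181 + (⅓)*(1/40)*(6 + 40*(-1 - 1*1600 + 240)) = -1181 + (⅓)*(1/40)*(6 + 40*(-1 - 1600 + 240)) = -1181 + (⅓)*(1/40)*(6 + 40*(-1361)) = -1181 + (⅓)*(1/40)*(6 - 54440) = -1181 + (⅓)*(1/40)*(-54434) = -1181 - 27217/60 = -98077/60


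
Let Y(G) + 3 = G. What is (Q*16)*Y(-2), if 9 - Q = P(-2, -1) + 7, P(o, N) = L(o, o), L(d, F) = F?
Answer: -320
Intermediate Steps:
Y(G) = -3 + G
P(o, N) = o
Q = 4 (Q = 9 - (-2 + 7) = 9 - 1*5 = 9 - 5 = 4)
(Q*16)*Y(-2) = (4*16)*(-3 - 2) = 64*(-5) = -320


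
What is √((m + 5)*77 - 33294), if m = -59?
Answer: 2*I*√9363 ≈ 193.53*I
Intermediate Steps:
√((m + 5)*77 - 33294) = √((-59 + 5)*77 - 33294) = √(-54*77 - 33294) = √(-4158 - 33294) = √(-37452) = 2*I*√9363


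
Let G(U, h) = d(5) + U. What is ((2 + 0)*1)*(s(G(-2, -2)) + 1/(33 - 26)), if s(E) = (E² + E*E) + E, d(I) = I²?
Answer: 15136/7 ≈ 2162.3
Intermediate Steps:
G(U, h) = 25 + U (G(U, h) = 5² + U = 25 + U)
s(E) = E + 2*E² (s(E) = (E² + E²) + E = 2*E² + E = E + 2*E²)
((2 + 0)*1)*(s(G(-2, -2)) + 1/(33 - 26)) = ((2 + 0)*1)*((25 - 2)*(1 + 2*(25 - 2)) + 1/(33 - 26)) = (2*1)*(23*(1 + 2*23) + 1/7) = 2*(23*(1 + 46) + ⅐) = 2*(23*47 + ⅐) = 2*(1081 + ⅐) = 2*(7568/7) = 15136/7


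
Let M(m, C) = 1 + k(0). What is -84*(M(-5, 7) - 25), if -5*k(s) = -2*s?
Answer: 2016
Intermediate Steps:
k(s) = 2*s/5 (k(s) = -(-2)*s/5 = 2*s/5)
M(m, C) = 1 (M(m, C) = 1 + (2/5)*0 = 1 + 0 = 1)
-84*(M(-5, 7) - 25) = -84*(1 - 25) = -84*(-24) = 2016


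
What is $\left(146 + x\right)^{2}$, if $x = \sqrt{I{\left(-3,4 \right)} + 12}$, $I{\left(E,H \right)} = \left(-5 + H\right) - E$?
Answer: $\left(146 + \sqrt{14}\right)^{2} \approx 22423.0$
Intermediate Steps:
$I{\left(E,H \right)} = -5 + H - E$
$x = \sqrt{14}$ ($x = \sqrt{\left(-5 + 4 - -3\right) + 12} = \sqrt{\left(-5 + 4 + 3\right) + 12} = \sqrt{2 + 12} = \sqrt{14} \approx 3.7417$)
$\left(146 + x\right)^{2} = \left(146 + \sqrt{14}\right)^{2}$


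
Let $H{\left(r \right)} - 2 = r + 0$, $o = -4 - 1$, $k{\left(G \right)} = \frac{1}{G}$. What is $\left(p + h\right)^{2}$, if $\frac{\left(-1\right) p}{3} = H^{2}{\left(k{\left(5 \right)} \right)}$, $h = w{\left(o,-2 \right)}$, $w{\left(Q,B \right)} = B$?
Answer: $\frac{170569}{625} \approx 272.91$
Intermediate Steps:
$o = -5$ ($o = -4 - 1 = -5$)
$H{\left(r \right)} = 2 + r$ ($H{\left(r \right)} = 2 + \left(r + 0\right) = 2 + r$)
$h = -2$
$p = - \frac{363}{25}$ ($p = - 3 \left(2 + \frac{1}{5}\right)^{2} = - 3 \left(\frac{11}{5}\right)^{2} = \left(-3\right) \frac{121}{25} = - \frac{363}{25} \approx -14.52$)
$\left(p + h\right)^{2} = \left(- \frac{363}{25} - 2\right)^{2} = \left(- \frac{413}{25}\right)^{2} = \frac{170569}{625}$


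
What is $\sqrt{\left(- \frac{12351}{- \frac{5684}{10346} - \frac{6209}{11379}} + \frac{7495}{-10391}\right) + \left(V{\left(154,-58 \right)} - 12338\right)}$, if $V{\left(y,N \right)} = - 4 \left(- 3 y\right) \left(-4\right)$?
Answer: $\frac{2 i \sqrt{15791588783169140904322}}{2733820145} \approx 91.933 i$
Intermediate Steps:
$V{\left(y,N \right)} = - 48 y$ ($V{\left(y,N \right)} = 12 y \left(-4\right) = - 48 y$)
$\sqrt{\left(- \frac{12351}{- \frac{5684}{10346} - \frac{6209}{11379}} + \frac{7495}{-10391}\right) + \left(V{\left(154,-58 \right)} - 12338\right)} = \sqrt{\left(- \frac{12351}{- \frac{5684}{10346} - \frac{6209}{11379}} + \frac{7495}{-10391}\right) - 19730} = \sqrt{\left(- \frac{12351}{\left(-5684\right) \frac{1}{10346} - \frac{6209}{11379}} + 7495 \left(- \frac{1}{10391}\right)\right) - 19730} = \sqrt{\left(- \frac{12351}{- \frac{406}{739} - \frac{6209}{11379}} - \frac{7495}{10391}\right) - 19730} = \sqrt{\left(- \frac{12351}{- \frac{9208325}{8409081}} - \frac{7495}{10391}\right) - 19730} = \sqrt{\left(\left(-12351\right) \left(- \frac{8409081}{9208325}\right) - \frac{7495}{10391}\right) - 19730} = \sqrt{\left(\frac{103860559431}{9208325} - \frac{7495}{10391}\right) - 19730} = \sqrt{\frac{1079146056651646}{95683705075} - 19730} = \sqrt{- \frac{808693444478104}{95683705075}} = \frac{2 i \sqrt{15791588783169140904322}}{2733820145}$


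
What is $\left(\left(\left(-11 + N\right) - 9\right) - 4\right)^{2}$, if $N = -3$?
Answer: $729$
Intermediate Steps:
$\left(\left(\left(-11 + N\right) - 9\right) - 4\right)^{2} = \left(\left(\left(-11 - 3\right) - 9\right) - 4\right)^{2} = \left(\left(-14 - 9\right) - 4\right)^{2} = \left(-23 - 4\right)^{2} = \left(-27\right)^{2} = 729$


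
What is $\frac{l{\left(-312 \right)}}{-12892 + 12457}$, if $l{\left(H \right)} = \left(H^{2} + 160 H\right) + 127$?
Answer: $- \frac{47551}{435} \approx -109.31$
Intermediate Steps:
$l{\left(H \right)} = 127 + H^{2} + 160 H$
$\frac{l{\left(-312 \right)}}{-12892 + 12457} = \frac{127 + \left(-312\right)^{2} + 160 \left(-312\right)}{-12892 + 12457} = \frac{127 + 97344 - 49920}{-435} = 47551 \left(- \frac{1}{435}\right) = - \frac{47551}{435}$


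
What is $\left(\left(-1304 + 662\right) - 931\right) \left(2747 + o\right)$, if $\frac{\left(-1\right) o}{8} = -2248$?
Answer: $-32609863$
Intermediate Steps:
$o = 17984$ ($o = \left(-8\right) \left(-2248\right) = 17984$)
$\left(\left(-1304 + 662\right) - 931\right) \left(2747 + o\right) = \left(\left(-1304 + 662\right) - 931\right) \left(2747 + 17984\right) = \left(-642 - 931\right) 20731 = \left(-1573\right) 20731 = -32609863$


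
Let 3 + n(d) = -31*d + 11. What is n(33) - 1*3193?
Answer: -4208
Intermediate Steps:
n(d) = 8 - 31*d (n(d) = -3 + (-31*d + 11) = -3 + (11 - 31*d) = 8 - 31*d)
n(33) - 1*3193 = (8 - 31*33) - 1*3193 = (8 - 1023) - 3193 = -1015 - 3193 = -4208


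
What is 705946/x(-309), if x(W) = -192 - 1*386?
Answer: -352973/289 ≈ -1221.4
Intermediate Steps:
x(W) = -578 (x(W) = -192 - 386 = -578)
705946/x(-309) = 705946/(-578) = 705946*(-1/578) = -352973/289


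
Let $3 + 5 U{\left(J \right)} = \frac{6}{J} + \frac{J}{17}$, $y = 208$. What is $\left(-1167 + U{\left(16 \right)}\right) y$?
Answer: $- \frac{20638514}{85} \approx -2.4281 \cdot 10^{5}$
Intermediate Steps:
$U{\left(J \right)} = - \frac{3}{5} + \frac{J}{85} + \frac{6}{5 J}$ ($U{\left(J \right)} = - \frac{3}{5} + \frac{\frac{6}{J} + \frac{J}{17}}{5} = - \frac{3}{5} + \left(\frac{J}{85} + \frac{6}{5 J}\right) = - \frac{3}{5} + \frac{J}{85} + \frac{6}{5 J}$)
$\left(-1167 + U{\left(16 \right)}\right) y = \left(-1167 + \frac{102 + 16 \left(-51 + 16\right)}{85 \cdot 16}\right) 208 = \left(-1167 + \frac{1}{85} \cdot \frac{1}{16} \left(102 + 16 \left(-35\right)\right)\right) 208 = \left(-1167 + \frac{1}{85} \cdot \frac{1}{16} \left(102 - 560\right)\right) 208 = \left(-1167 + \frac{1}{85} \cdot \frac{1}{16} \left(-458\right)\right) 208 = \left(-1167 - \frac{229}{680}\right) 208 = \left(- \frac{793789}{680}\right) 208 = - \frac{20638514}{85}$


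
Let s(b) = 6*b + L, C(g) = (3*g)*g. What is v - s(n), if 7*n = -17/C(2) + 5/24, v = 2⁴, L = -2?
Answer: 533/28 ≈ 19.036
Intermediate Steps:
C(g) = 3*g²
v = 16
n = -29/168 (n = (-17/(3*2²) + 5/24)/7 = (-17/(3*4) + 5*(1/24))/7 = (-17/12 + 5/24)/7 = (⅐)*(-29/24) = -29/168 ≈ -0.17262)
s(b) = -2 + 6*b (s(b) = 6*b - 2 = -2 + 6*b)
v - s(n) = 16 - (-2 + 6*(-29/168)) = 16 - (-2 - 29/28) = 16 - 1*(-85/28) = 16 + 85/28 = 533/28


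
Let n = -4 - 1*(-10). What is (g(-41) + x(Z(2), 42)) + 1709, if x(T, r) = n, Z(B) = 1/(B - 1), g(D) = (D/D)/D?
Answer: 70314/41 ≈ 1715.0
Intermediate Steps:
g(D) = 1/D
Z(B) = 1/(-1 + B)
n = 6 (n = -4 + 10 = 6)
x(T, r) = 6
(g(-41) + x(Z(2), 42)) + 1709 = (1/(-41) + 6) + 1709 = (-1/41 + 6) + 1709 = 245/41 + 1709 = 70314/41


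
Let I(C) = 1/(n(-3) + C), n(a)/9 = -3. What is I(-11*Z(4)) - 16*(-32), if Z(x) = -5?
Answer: 14337/28 ≈ 512.04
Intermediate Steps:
n(a) = -27 (n(a) = 9*(-3) = -27)
I(C) = 1/(-27 + C)
I(-11*Z(4)) - 16*(-32) = 1/(-27 - 11*(-5)) - 16*(-32) = 1/(-27 + 55) + 512 = 1/28 + 512 = 14337/28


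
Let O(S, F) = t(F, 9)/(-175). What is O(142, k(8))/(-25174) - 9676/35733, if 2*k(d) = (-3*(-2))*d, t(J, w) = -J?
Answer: -21313995896/78709972425 ≈ -0.27079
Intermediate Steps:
k(d) = 3*d (k(d) = ((-3*(-2))*d)/2 = (6*d)/2 = 3*d)
O(S, F) = F/175 (O(S, F) = -F/(-175) = -F*(-1/175) = F/175)
O(142, k(8))/(-25174) - 9676/35733 = ((3*8)/175)/(-25174) - 9676/35733 = ((1/175)*24)*(-1/25174) - 9676*1/35733 = (24/175)*(-1/25174) - 9676/35733 = -12/2202725 - 9676/35733 = -21313995896/78709972425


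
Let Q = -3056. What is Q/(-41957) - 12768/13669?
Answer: -493934512/573510233 ≈ -0.86125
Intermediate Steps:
Q/(-41957) - 12768/13669 = -3056/(-41957) - 12768/13669 = -3056*(-1/41957) - 12768*1/13669 = 3056/41957 - 12768/13669 = -493934512/573510233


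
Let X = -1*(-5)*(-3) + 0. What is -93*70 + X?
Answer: -6525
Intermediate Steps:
X = -15 (X = 5*(-3) + 0 = -15 + 0 = -15)
-93*70 + X = -93*70 - 15 = -6510 - 15 = -6525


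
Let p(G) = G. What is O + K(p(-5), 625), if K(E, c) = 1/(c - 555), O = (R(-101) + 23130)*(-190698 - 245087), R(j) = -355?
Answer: -694750236249/70 ≈ -9.9250e+9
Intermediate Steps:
O = -9925003375 (O = (-355 + 23130)*(-190698 - 245087) = 22775*(-435785) = -9925003375)
K(E, c) = 1/(-555 + c)
O + K(p(-5), 625) = -9925003375 + 1/(-555 + 625) = -9925003375 + 1/70 = -694750236249/70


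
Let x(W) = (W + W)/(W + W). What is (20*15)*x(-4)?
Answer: 300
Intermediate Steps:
x(W) = 1 (x(W) = (2*W)/((2*W)) = (2*W)*(1/(2*W)) = 1)
(20*15)*x(-4) = (20*15)*1 = 300*1 = 300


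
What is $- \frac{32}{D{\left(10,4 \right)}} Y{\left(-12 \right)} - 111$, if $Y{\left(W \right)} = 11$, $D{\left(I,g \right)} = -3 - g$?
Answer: $- \frac{425}{7} \approx -60.714$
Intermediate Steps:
$- \frac{32}{D{\left(10,4 \right)}} Y{\left(-12 \right)} - 111 = - \frac{32}{-3 - 4} \cdot 11 - 111 = - \frac{32}{-7} \cdot 11 - 111 = \left(-32\right) \left(- \frac{1}{7}\right) 11 - 111 = \frac{32}{7} \cdot 11 - 111 = \frac{352}{7} - 111 = - \frac{425}{7}$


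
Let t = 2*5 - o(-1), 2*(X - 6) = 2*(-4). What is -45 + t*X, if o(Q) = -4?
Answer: -17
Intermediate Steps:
X = 2 (X = 6 + (2*(-4))/2 = 6 + (½)*(-8) = 6 - 4 = 2)
t = 14 (t = 2*5 - 1*(-4) = 10 + 4 = 14)
-45 + t*X = -45 + 14*2 = -45 + 28 = -17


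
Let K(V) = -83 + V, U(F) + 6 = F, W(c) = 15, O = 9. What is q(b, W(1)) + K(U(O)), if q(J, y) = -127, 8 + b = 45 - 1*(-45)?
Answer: -207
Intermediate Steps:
b = 82 (b = -8 + (45 - 1*(-45)) = -8 + (45 + 45) = -8 + 90 = 82)
U(F) = -6 + F
q(b, W(1)) + K(U(O)) = -127 + (-83 + (-6 + 9)) = -127 + (-83 + 3) = -127 - 80 = -207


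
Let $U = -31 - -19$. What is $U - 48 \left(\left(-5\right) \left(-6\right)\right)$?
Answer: $-1452$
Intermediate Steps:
$U = -12$ ($U = -31 + 19 = -12$)
$U - 48 \left(\left(-5\right) \left(-6\right)\right) = -12 - 48 \left(\left(-5\right) \left(-6\right)\right) = -12 - 1440 = -1452$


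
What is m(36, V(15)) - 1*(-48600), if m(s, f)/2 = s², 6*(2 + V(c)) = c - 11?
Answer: 51192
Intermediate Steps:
V(c) = -23/6 + c/6 (V(c) = -2 + (c - 11)/6 = -2 + (-11 + c)/6 = -2 + (-11/6 + c/6) = -23/6 + c/6)
m(s, f) = 2*s²
m(36, V(15)) - 1*(-48600) = 2*36² - 1*(-48600) = 2*1296 + 48600 = 2592 + 48600 = 51192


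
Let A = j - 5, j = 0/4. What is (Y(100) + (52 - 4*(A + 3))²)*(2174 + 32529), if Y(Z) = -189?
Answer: 118371933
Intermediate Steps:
j = 0 (j = 0*(¼) = 0)
A = -5 (A = 0 - 5 = -5)
(Y(100) + (52 - 4*(A + 3))²)*(2174 + 32529) = (-189 + (52 - 4*(-5 + 3))²)*(2174 + 32529) = (-189 + (52 - 4*(-2))²)*34703 = (-189 + (52 + 8)²)*34703 = (-189 + 60²)*34703 = (-189 + 3600)*34703 = 3411*34703 = 118371933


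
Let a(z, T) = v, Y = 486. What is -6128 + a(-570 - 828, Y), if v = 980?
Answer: -5148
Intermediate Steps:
a(z, T) = 980
-6128 + a(-570 - 828, Y) = -6128 + 980 = -5148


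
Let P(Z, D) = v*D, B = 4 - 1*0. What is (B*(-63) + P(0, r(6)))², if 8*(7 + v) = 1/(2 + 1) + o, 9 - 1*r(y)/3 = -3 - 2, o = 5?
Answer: 268324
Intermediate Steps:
B = 4 (B = 4 + 0 = 4)
r(y) = 42 (r(y) = 27 - 3*(-3 - 2) = 27 - 3*(-5) = 27 + 15 = 42)
v = -19/3 (v = -7 + (1/(2 + 1) + 5)/8 = -7 + (1/3 + 5)/8 = -7 + (⅓ + 5)/8 = -7 + (⅛)*(16/3) = -7 + ⅔ = -19/3 ≈ -6.3333)
P(Z, D) = -19*D/3
(B*(-63) + P(0, r(6)))² = (4*(-63) - 19/3*42)² = (-252 - 266)² = (-518)² = 268324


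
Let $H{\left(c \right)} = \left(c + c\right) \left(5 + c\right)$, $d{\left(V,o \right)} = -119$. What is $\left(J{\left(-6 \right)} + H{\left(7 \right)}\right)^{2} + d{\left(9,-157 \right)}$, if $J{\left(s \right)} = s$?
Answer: $26125$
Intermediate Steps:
$H{\left(c \right)} = 2 c \left(5 + c\right)$
$\left(J{\left(-6 \right)} + H{\left(7 \right)}\right)^{2} + d{\left(9,-157 \right)} = \left(-6 + 2 \cdot 7 \left(5 + 7\right)\right)^{2} - 119 = \left(-6 + 2 \cdot 7 \cdot 12\right)^{2} - 119 = \left(-6 + 168\right)^{2} - 119 = 162^{2} - 119 = 26244 - 119 = 26125$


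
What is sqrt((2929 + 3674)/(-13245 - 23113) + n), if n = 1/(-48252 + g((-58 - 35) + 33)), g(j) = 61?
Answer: I*sqrt(11379592194352382)/250304054 ≈ 0.42618*I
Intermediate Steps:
n = -1/48191 (n = 1/(-48252 + 61) = 1/(-48191) = -1/48191 ≈ -2.0751e-5)
sqrt((2929 + 3674)/(-13245 - 23113) + n) = sqrt((2929 + 3674)/(-13245 - 23113) - 1/48191) = sqrt(6603/(-36358) - 1/48191) = sqrt(6603*(-1/36358) - 1/48191) = sqrt(-6603/36358 - 1/48191) = sqrt(-318241531/1752128378) = I*sqrt(11379592194352382)/250304054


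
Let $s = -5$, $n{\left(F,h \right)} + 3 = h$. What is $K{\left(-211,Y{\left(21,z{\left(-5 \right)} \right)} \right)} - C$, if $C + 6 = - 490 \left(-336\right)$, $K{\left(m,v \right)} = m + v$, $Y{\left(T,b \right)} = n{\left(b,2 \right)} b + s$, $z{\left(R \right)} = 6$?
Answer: $-164856$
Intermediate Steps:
$n{\left(F,h \right)} = -3 + h$
$Y{\left(T,b \right)} = -5 - b$ ($Y{\left(T,b \right)} = \left(-3 + 2\right) b - 5 = - b - 5 = -5 - b$)
$C = 164634$ ($C = -6 - 490 \left(-336\right) = -6 - -164640 = -6 + 164640 = 164634$)
$K{\left(-211,Y{\left(21,z{\left(-5 \right)} \right)} \right)} - C = \left(-211 - 11\right) - 164634 = -222 - 164634 = -164856$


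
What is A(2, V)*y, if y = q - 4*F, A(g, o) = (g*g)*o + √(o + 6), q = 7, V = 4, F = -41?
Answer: 2736 + 171*√10 ≈ 3276.8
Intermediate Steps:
A(g, o) = √(6 + o) + o*g² (A(g, o) = g²*o + √(6 + o) = o*g² + √(6 + o) = √(6 + o) + o*g²)
y = 171 (y = 7 - 4*(-41) = 7 + 164 = 171)
A(2, V)*y = (√(6 + 4) + 4*2²)*171 = (√10 + 4*4)*171 = (√10 + 16)*171 = (16 + √10)*171 = 2736 + 171*√10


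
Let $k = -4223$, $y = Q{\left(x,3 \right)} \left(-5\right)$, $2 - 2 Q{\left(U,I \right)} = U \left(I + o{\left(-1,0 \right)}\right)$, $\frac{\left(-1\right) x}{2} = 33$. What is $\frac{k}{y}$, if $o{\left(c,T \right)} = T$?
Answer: $\frac{4223}{500} \approx 8.446$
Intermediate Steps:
$x = -66$ ($x = \left(-2\right) 33 = -66$)
$Q{\left(U,I \right)} = 1 - \frac{I U}{2}$ ($Q{\left(U,I \right)} = 1 - \frac{U \left(I + 0\right)}{2} = 1 - \frac{U I}{2} = 1 - \frac{I U}{2}$)
$y = -500$ ($y = \left(1 - \frac{3}{2} \left(-66\right)\right) \left(-5\right) = \left(1 + 99\right) \left(-5\right) = 100 \left(-5\right) = -500$)
$\frac{k}{y} = - \frac{4223}{-500} = \left(-4223\right) \left(- \frac{1}{500}\right) = \frac{4223}{500}$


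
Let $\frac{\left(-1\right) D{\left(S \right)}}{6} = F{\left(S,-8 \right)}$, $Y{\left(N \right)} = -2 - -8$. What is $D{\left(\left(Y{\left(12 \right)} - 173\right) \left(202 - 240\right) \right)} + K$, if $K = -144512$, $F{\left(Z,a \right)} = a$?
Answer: $-144464$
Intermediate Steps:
$Y{\left(N \right)} = 6$ ($Y{\left(N \right)} = -2 + 8 = 6$)
$D{\left(S \right)} = 48$ ($D{\left(S \right)} = \left(-6\right) \left(-8\right) = 48$)
$D{\left(\left(Y{\left(12 \right)} - 173\right) \left(202 - 240\right) \right)} + K = 48 - 144512 = -144464$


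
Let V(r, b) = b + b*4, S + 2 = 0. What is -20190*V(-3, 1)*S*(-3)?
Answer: -605700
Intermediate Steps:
S = -2 (S = -2 + 0 = -2)
V(r, b) = 5*b (V(r, b) = b + 4*b = 5*b)
-20190*V(-3, 1)*S*(-3) = -20190*(5*1)*(-2)*(-3) = -20190*5*(-2)*(-3) = -(-201900)*(-3) = -20190*30 = -605700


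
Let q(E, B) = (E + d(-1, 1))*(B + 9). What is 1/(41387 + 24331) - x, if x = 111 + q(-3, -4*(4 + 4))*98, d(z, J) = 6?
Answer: 437090419/65718 ≈ 6651.0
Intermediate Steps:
q(E, B) = (6 + E)*(9 + B) (q(E, B) = (E + 6)*(B + 9) = (6 + E)*(9 + B))
x = -6651 (x = 111 + (54 + 6*(-4*(4 + 4)) + 9*(-3) - 4*(4 + 4)*(-3))*98 = 111 + (54 + 6*(-4*8) - 27 - 4*8*(-3))*98 = 111 + (54 + 6*(-32) - 27 - 32*(-3))*98 = 111 + (54 - 192 - 27 + 96)*98 = 111 - 69*98 = 111 - 6762 = -6651)
1/(41387 + 24331) - x = 1/(41387 + 24331) - 1*(-6651) = 1/65718 + 6651 = 437090419/65718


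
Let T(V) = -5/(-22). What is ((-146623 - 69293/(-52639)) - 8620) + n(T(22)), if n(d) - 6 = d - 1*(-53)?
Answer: -179710285031/1158058 ≈ -1.5518e+5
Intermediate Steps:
T(V) = 5/22 (T(V) = -5*(-1/22) = 5/22)
n(d) = 59 + d (n(d) = 6 + (d - 1*(-53)) = 6 + (d + 53) = 6 + (53 + d) = 59 + d)
((-146623 - 69293/(-52639)) - 8620) + n(T(22)) = ((-146623 - 69293/(-52639)) - 8620) + (59 + 5/22) = ((-146623 - 69293*(-1/52639)) - 8620) + 1303/22 = ((-146623 + 69293/52639) - 8620) + 1303/22 = (-7718018804/52639 - 8620) + 1303/22 = -8171766984/52639 + 1303/22 = -179710285031/1158058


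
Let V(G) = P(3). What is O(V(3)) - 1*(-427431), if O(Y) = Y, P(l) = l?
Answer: 427434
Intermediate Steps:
V(G) = 3
O(V(3)) - 1*(-427431) = 3 - 1*(-427431) = 3 + 427431 = 427434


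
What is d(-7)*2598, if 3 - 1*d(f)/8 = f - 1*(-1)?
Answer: 187056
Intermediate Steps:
d(f) = 16 - 8*f (d(f) = 24 - 8*(f - 1*(-1)) = 24 - 8*(f + 1) = 24 - 8*(1 + f) = 24 + (-8 - 8*f) = 16 - 8*f)
d(-7)*2598 = (16 - 8*(-7))*2598 = (16 + 56)*2598 = 72*2598 = 187056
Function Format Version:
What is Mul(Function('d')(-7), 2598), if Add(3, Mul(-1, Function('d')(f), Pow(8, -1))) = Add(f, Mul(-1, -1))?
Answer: 187056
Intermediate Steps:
Function('d')(f) = Add(16, Mul(-8, f)) (Function('d')(f) = Add(24, Mul(-8, Add(f, Mul(-1, -1)))) = Add(24, Mul(-8, Add(f, 1))) = Add(24, Mul(-8, Add(1, f))) = Add(24, Add(-8, Mul(-8, f))) = Add(16, Mul(-8, f)))
Mul(Function('d')(-7), 2598) = Mul(Add(16, Mul(-8, -7)), 2598) = Mul(Add(16, 56), 2598) = Mul(72, 2598) = 187056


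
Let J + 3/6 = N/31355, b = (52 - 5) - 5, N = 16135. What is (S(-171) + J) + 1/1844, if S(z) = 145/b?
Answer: 842044927/242838204 ≈ 3.4675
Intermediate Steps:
b = 42 (b = 47 - 5 = 42)
S(z) = 145/42
J = 183/12542 (J = -1/2 + 16135/31355 = -1/2 + 16135*(1/31355) = -1/2 + 3227/6271 = 183/12542 ≈ 0.014591)
(S(-171) + J) + 1/1844 = (145/42 + 183/12542) + 1/1844 = 456569/131691 + 1/1844 = 842044927/242838204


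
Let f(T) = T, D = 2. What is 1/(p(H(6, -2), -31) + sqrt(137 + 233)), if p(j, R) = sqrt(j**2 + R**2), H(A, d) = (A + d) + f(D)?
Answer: 1/(sqrt(370) + sqrt(997)) ≈ 0.019681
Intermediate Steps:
H(A, d) = 2 + A + d (H(A, d) = (A + d) + 2 = 2 + A + d)
p(j, R) = sqrt(R**2 + j**2)
1/(p(H(6, -2), -31) + sqrt(137 + 233)) = 1/(sqrt((-31)**2 + (2 + 6 - 2)**2) + sqrt(137 + 233)) = 1/(sqrt(961 + 6**2) + sqrt(370)) = 1/(sqrt(961 + 36) + sqrt(370)) = 1/(sqrt(997) + sqrt(370)) = 1/(sqrt(370) + sqrt(997))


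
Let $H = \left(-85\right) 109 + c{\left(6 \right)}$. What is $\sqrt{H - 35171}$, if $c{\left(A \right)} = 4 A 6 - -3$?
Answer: $3 i \sqrt{4921} \approx 210.45 i$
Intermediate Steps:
$c{\left(A \right)} = 3 + 24 A$ ($c{\left(A \right)} = 24 A + 3 = 3 + 24 A$)
$H = -9118$ ($H = \left(-85\right) 109 + \left(3 + 24 \cdot 6\right) = -9265 + \left(3 + 144\right) = -9265 + 147 = -9118$)
$\sqrt{H - 35171} = \sqrt{-9118 - 35171} = \sqrt{-44289} = 3 i \sqrt{4921}$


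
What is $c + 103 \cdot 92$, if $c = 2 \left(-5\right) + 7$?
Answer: $9473$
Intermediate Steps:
$c = -3$ ($c = -10 + 7 = -3$)
$c + 103 \cdot 92 = -3 + 103 \cdot 92 = -3 + 9476 = 9473$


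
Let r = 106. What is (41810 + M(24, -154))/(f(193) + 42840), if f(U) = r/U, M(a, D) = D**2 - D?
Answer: 6338120/4134113 ≈ 1.5331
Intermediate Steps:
f(U) = 106/U
(41810 + M(24, -154))/(f(193) + 42840) = (41810 - 154*(-1 - 154))/(106/193 + 42840) = (41810 - 154*(-155))/(106*(1/193) + 42840) = (41810 + 23870)/(106/193 + 42840) = 65680/(8268226/193) = 65680*(193/8268226) = 6338120/4134113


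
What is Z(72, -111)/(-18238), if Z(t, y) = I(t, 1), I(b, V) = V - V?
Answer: 0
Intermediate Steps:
I(b, V) = 0
Z(t, y) = 0
Z(72, -111)/(-18238) = 0/(-18238) = 0*(-1/18238) = 0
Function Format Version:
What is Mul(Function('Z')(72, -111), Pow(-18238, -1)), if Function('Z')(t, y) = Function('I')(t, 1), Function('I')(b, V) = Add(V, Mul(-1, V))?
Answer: 0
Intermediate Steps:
Function('I')(b, V) = 0
Function('Z')(t, y) = 0
Mul(Function('Z')(72, -111), Pow(-18238, -1)) = Mul(0, Pow(-18238, -1)) = Mul(0, Rational(-1, 18238)) = 0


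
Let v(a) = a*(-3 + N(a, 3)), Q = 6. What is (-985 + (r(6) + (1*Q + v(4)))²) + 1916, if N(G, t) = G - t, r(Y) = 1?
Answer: 932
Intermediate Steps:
v(a) = a*(-6 + a) (v(a) = a*(-3 + (a - 1*3)) = a*(-3 + (a - 3)) = a*(-3 + (-3 + a)) = a*(-6 + a))
(-985 + (r(6) + (1*Q + v(4)))²) + 1916 = (-985 + (1 + (1*6 + 4*(-6 + 4)))²) + 1916 = (-985 + (1 + (6 + 4*(-2)))²) + 1916 = (-985 + (1 + (6 - 8))²) + 1916 = (-985 + (1 - 2)²) + 1916 = (-985 + (-1)²) + 1916 = (-985 + 1) + 1916 = -984 + 1916 = 932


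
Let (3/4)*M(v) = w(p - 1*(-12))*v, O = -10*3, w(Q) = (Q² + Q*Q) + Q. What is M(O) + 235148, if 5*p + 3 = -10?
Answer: 1138516/5 ≈ 2.2770e+5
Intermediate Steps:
p = -13/5 (p = -⅗ + (⅕)*(-10) = -⅗ - 2 = -13/5 ≈ -2.6000)
w(Q) = Q + 2*Q² (w(Q) = (Q² + Q²) + Q = 2*Q² + Q = Q + 2*Q²)
O = -30
M(v) = 6204*v/25 (M(v) = 4*(((-13/5 - 1*(-12))*(1 + 2*(-13/5 - 1*(-12))))*v)/3 = 4*(((-13/5 + 12)*(1 + 2*(-13/5 + 12)))*v)/3 = 4*((47*(1 + 2*(47/5))/5)*v)/3 = 4*((47*(1 + 94/5)/5)*v)/3 = 4*(((47/5)*(99/5))*v)/3 = 4*(4653*v/25)/3 = 6204*v/25)
M(O) + 235148 = (6204/25)*(-30) + 235148 = -37224/5 + 235148 = 1138516/5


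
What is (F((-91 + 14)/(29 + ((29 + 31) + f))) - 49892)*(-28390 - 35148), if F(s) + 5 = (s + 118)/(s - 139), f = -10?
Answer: 17529189739399/5529 ≈ 3.1704e+9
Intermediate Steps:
F(s) = -5 + (118 + s)/(-139 + s) (F(s) = -5 + (s + 118)/(s - 139) = -5 + (118 + s)/(-139 + s))
(F((-91 + 14)/(29 + ((29 + 31) + f))) - 49892)*(-28390 - 35148) = ((813 - 4*(-91 + 14)/(29 + ((29 + 31) - 10)))/(-139 + (-91 + 14)/(29 + ((29 + 31) - 10))) - 49892)*(-28390 - 35148) = ((813 - (-308)/(29 + (60 - 10)))/(-139 - 77/(29 + (60 - 10))) - 49892)*(-63538) = ((813 - (-308)/(29 + 50))/(-139 - 77/(29 + 50)) - 49892)*(-63538) = ((813 - (-308)/79)/(-139 - 77/79) - 49892)*(-63538) = ((813 - (-308)/79)/(-139 - 77*1/79) - 49892)*(-63538) = ((813 - 4*(-77/79))/(-139 - 77/79) - 49892)*(-63538) = ((813 + 308/79)/(-11058/79) - 49892)*(-63538) = (-79/11058*64535/79 - 49892)*(-63538) = (-64535/11058 - 49892)*(-63538) = -551770271/11058*(-63538) = 17529189739399/5529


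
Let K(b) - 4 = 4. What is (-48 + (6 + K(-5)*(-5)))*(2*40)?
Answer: -6560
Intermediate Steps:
K(b) = 8 (K(b) = 4 + 4 = 8)
(-48 + (6 + K(-5)*(-5)))*(2*40) = (-48 + (6 + 8*(-5)))*(2*40) = (-48 + (6 - 40))*80 = (-48 - 34)*80 = -82*80 = -6560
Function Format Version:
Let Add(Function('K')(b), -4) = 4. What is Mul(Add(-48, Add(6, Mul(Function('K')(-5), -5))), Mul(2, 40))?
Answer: -6560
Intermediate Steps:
Function('K')(b) = 8 (Function('K')(b) = Add(4, 4) = 8)
Mul(Add(-48, Add(6, Mul(Function('K')(-5), -5))), Mul(2, 40)) = Mul(Add(-48, Add(6, Mul(8, -5))), Mul(2, 40)) = Mul(Add(-48, Add(6, -40)), 80) = Mul(Add(-48, -34), 80) = Mul(-82, 80) = -6560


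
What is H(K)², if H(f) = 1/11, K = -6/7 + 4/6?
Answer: 1/121 ≈ 0.0082645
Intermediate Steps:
K = -4/21 (K = -6*⅐ + 4*(⅙) = -6/7 + ⅔ = -4/21 ≈ -0.19048)
H(f) = 1/11
H(K)² = (1/11)² = 1/121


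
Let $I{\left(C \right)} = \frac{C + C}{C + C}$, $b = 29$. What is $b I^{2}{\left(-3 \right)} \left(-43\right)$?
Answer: $-1247$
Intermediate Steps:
$I{\left(C \right)} = 1$ ($I{\left(C \right)} = \frac{2 C}{2 C} = 2 C \frac{1}{2 C} = 1$)
$b I^{2}{\left(-3 \right)} \left(-43\right) = 29 \cdot 1^{2} \left(-43\right) = 29 \cdot 1 \left(-43\right) = 29 \left(-43\right) = -1247$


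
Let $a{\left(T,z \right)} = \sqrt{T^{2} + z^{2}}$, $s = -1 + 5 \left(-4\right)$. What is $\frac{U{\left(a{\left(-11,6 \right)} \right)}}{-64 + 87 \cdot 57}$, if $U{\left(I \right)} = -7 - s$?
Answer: $\frac{14}{4895} \approx 0.0028601$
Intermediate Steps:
$s = -21$ ($s = -1 - 20 = -21$)
$U{\left(I \right)} = 14$ ($U{\left(I \right)} = -7 - -21 = -7 + 21 = 14$)
$\frac{U{\left(a{\left(-11,6 \right)} \right)}}{-64 + 87 \cdot 57} = \frac{14}{-64 + 87 \cdot 57} = \frac{14}{-64 + 4959} = \frac{14}{4895}$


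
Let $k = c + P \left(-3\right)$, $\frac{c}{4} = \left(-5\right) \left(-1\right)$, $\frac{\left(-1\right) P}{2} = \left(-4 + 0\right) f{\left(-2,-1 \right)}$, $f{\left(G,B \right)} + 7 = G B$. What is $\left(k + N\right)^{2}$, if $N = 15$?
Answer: $24025$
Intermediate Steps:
$f{\left(G,B \right)} = -7 + B G$ ($f{\left(G,B \right)} = -7 + G B = -7 + B G$)
$P = -40$ ($P = - 2 \left(-4 + 0\right) \left(-7 - -2\right) = - 2 \left(- 4 \left(-7 + 2\right)\right) = - 2 \left(\left(-4\right) \left(-5\right)\right) = \left(-2\right) 20 = -40$)
$c = 20$ ($c = 4 \left(\left(-5\right) \left(-1\right)\right) = 4 \cdot 5 = 20$)
$k = 140$ ($k = 20 - -120 = 20 + 120 = 140$)
$\left(k + N\right)^{2} = \left(140 + 15\right)^{2} = 155^{2} = 24025$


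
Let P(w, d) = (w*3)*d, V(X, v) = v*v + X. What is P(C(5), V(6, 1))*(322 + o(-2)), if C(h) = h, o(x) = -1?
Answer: 33705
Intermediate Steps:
V(X, v) = X + v² (V(X, v) = v² + X = X + v²)
P(w, d) = 3*d*w (P(w, d) = (3*w)*d = 3*d*w)
P(C(5), V(6, 1))*(322 + o(-2)) = (3*(6 + 1²)*5)*(322 - 1) = (3*(6 + 1)*5)*321 = (3*7*5)*321 = 105*321 = 33705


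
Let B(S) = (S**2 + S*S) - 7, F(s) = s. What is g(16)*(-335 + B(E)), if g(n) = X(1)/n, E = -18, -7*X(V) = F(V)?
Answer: -153/56 ≈ -2.7321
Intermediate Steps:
X(V) = -V/7
g(n) = -1/(7*n) (g(n) = (-1/7*1)/n = -1/(7*n))
B(S) = -7 + 2*S**2 (B(S) = (S**2 + S**2) - 7 = 2*S**2 - 7 = -7 + 2*S**2)
g(16)*(-335 + B(E)) = (-1/7/16)*(-335 + (-7 + 2*(-18)**2)) = (-1/7*1/16)*(-335 + (-7 + 2*324)) = -(-335 + (-7 + 648))/112 = -(-335 + 641)/112 = -1/112*306 = -153/56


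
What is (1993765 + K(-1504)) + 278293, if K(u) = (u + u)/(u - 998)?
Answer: 2842346062/1251 ≈ 2.2721e+6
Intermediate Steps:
K(u) = 2*u/(-998 + u) (K(u) = (2*u)/(-998 + u) = 2*u/(-998 + u))
(1993765 + K(-1504)) + 278293 = (1993765 + 2*(-1504)/(-998 - 1504)) + 278293 = (1993765 + 2*(-1504)/(-2502)) + 278293 = (1993765 + 2*(-1504)*(-1/2502)) + 278293 = (1993765 + 1504/1251) + 278293 = 2494201519/1251 + 278293 = 2842346062/1251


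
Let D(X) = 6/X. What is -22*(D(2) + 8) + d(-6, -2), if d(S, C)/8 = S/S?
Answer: -234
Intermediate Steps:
d(S, C) = 8 (d(S, C) = 8*(S/S) = 8*1 = 8)
-22*(D(2) + 8) + d(-6, -2) = -22*(6/2 + 8) + 8 = -22*(6*(1/2) + 8) + 8 = -22*(3 + 8) + 8 = -22*11 + 8 = -242 + 8 = -234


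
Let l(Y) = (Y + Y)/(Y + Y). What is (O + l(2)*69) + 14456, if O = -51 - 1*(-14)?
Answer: 14488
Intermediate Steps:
O = -37 (O = -51 + 14 = -37)
l(Y) = 1 (l(Y) = (2*Y)/((2*Y)) = (2*Y)*(1/(2*Y)) = 1)
(O + l(2)*69) + 14456 = (-37 + 1*69) + 14456 = (-37 + 69) + 14456 = 32 + 14456 = 14488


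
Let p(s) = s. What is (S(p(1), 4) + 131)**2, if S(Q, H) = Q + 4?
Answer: 18496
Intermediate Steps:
S(Q, H) = 4 + Q
(S(p(1), 4) + 131)**2 = ((4 + 1) + 131)**2 = (5 + 131)**2 = 136**2 = 18496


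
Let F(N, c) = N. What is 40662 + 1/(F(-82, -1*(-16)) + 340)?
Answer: 10490797/258 ≈ 40662.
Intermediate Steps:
40662 + 1/(F(-82, -1*(-16)) + 340) = 40662 + 1/(-82 + 340) = 40662 + 1/258 = 10490797/258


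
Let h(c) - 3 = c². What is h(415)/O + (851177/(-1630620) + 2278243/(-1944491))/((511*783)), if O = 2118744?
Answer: 34879540750949506163/429109471873248126660 ≈ 0.081284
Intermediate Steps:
h(c) = 3 + c²
h(415)/O + (851177/(-1630620) + 2278243/(-1944491))/((511*783)) = (3 + 415²)/2118744 + (851177/(-1630620) + 2278243/(-1944491))/((511*783)) = (3 + 172225)*(1/2118744) + (851177*(-1/1630620) + 2278243*(-1/1944491))/400113 = 172228*(1/2118744) + (-851177/1630620 - 2278243/1944491)*(1/400113) = 43057/529686 - 5370054616567/3170725914420*1/400113 = 43057/529686 - 185174297123/43746505441252740 = 34879540750949506163/429109471873248126660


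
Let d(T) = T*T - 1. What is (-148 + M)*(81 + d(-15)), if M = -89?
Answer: -72285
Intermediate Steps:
d(T) = -1 + T² (d(T) = T² - 1 = -1 + T²)
(-148 + M)*(81 + d(-15)) = (-148 - 89)*(81 + (-1 + (-15)²)) = -237*(81 + (-1 + 225)) = -237*(81 + 224) = -237*305 = -72285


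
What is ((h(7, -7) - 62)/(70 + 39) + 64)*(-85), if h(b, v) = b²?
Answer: -591855/109 ≈ -5429.9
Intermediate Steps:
((h(7, -7) - 62)/(70 + 39) + 64)*(-85) = ((7² - 62)/(70 + 39) + 64)*(-85) = ((49 - 62)/109 + 64)*(-85) = (-13*1/109 + 64)*(-85) = (-13/109 + 64)*(-85) = (6963/109)*(-85) = -591855/109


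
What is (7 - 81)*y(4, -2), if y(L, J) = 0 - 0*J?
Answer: 0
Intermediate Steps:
y(L, J) = 0 (y(L, J) = 0 - 1*0 = 0 + 0 = 0)
(7 - 81)*y(4, -2) = (7 - 81)*0 = -74*0 = 0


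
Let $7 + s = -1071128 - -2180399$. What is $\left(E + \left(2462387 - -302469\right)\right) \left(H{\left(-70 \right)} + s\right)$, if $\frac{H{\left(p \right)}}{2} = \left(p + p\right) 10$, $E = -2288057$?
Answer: $527560928736$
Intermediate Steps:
$H{\left(p \right)} = 40 p$ ($H{\left(p \right)} = 2 \left(p + p\right) 10 = 2 \cdot 2 p 10 = 2 \cdot 20 p = 40 p$)
$s = 1109264$ ($s = -7 - -1109271 = -7 + \left(-1071128 + 2180399\right) = -7 + 1109271 = 1109264$)
$\left(E + \left(2462387 - -302469\right)\right) \left(H{\left(-70 \right)} + s\right) = \left(-2288057 + \left(2462387 - -302469\right)\right) \left(40 \left(-70\right) + 1109264\right) = \left(-2288057 + \left(2462387 + 302469\right)\right) \left(-2800 + 1109264\right) = \left(-2288057 + 2764856\right) 1106464 = 476799 \cdot 1106464 = 527560928736$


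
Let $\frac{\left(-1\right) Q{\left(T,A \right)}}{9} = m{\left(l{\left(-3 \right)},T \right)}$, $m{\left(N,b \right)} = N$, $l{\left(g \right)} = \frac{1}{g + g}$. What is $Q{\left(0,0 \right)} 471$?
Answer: $\frac{1413}{2} \approx 706.5$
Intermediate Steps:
$l{\left(g \right)} = \frac{1}{2 g}$
$Q{\left(T,A \right)} = \frac{3}{2}$ ($Q{\left(T,A \right)} = - 9 \frac{1}{2 \left(-3\right)} = - 9 \cdot \frac{1}{2} \left(- \frac{1}{3}\right) = \left(-9\right) \left(- \frac{1}{6}\right) = \frac{3}{2}$)
$Q{\left(0,0 \right)} 471 = \frac{3}{2} \cdot 471 = \frac{1413}{2}$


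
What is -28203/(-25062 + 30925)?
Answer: -28203/5863 ≈ -4.8103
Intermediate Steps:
-28203/(-25062 + 30925) = -28203/5863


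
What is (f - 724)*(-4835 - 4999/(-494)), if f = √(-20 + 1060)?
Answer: 862823742/247 - 4766982*√65/247 ≈ 3.3376e+6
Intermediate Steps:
f = 4*√65 (f = √1040 = 4*√65 ≈ 32.249)
(f - 724)*(-4835 - 4999/(-494)) = (4*√65 - 724)*(-4835 - 4999/(-494)) = (-724 + 4*√65)*(-4835 - 4999*(-1/494)) = (-724 + 4*√65)*(-4835 + 4999/494) = (-724 + 4*√65)*(-2383491/494) = 862823742/247 - 4766982*√65/247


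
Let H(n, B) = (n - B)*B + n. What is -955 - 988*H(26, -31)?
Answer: 1719153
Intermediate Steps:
H(n, B) = n + B*(n - B) (H(n, B) = B*(n - B) + n = n + B*(n - B))
-955 - 988*H(26, -31) = -955 - 988*(26 - 1*(-31)**2 - 31*26) = -955 - 988*(26 - 1*961 - 806) = -955 - 988*(26 - 961 - 806) = -955 - 988*(-1741) = -955 + 1720108 = 1719153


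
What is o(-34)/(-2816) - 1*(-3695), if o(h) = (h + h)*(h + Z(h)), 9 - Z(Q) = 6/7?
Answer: 18205883/4928 ≈ 3694.4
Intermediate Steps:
Z(Q) = 57/7 (Z(Q) = 9 - 6/7 = 57/7)
o(h) = 2*h*(57/7 + h) (o(h) = (h + h)*(h + 57/7) = (2*h)*(57/7 + h) = 2*h*(57/7 + h))
o(-34)/(-2816) - 1*(-3695) = ((2/7)*(-34)*(57 + 7*(-34)))/(-2816) - 1*(-3695) = ((2/7)*(-34)*(57 - 238))*(-1/2816) + 3695 = ((2/7)*(-34)*(-181))*(-1/2816) + 3695 = (12308/7)*(-1/2816) + 3695 = -3077/4928 + 3695 = 18205883/4928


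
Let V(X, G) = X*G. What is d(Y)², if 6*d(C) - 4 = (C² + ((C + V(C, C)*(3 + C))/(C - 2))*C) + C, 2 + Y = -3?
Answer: 11449/1764 ≈ 6.4904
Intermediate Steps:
V(X, G) = G*X
Y = -5 (Y = -2 - 3 = -5)
d(C) = ⅔ + C/6 + C²/6 + C*(C + C²*(3 + C))/(6*(-2 + C)) (d(C) = ⅔ + ((C² + ((C + (C*C)*(3 + C))/(C - 2))*C) + C)/6 = ⅔ + ((C² + ((C + C²*(3 + C))/(-2 + C))*C) + C)/6 = ⅔ + ((C² + C*(C + C²*(3 + C))/(-2 + C)) + C)/6 = ⅔ + (C + C² + C*(C + C²*(3 + C))/(-2 + C))/6 = ⅔ + (C/6 + C²/6 + C*(C + C²*(3 + C))/(6*(-2 + C))) = ⅔ + C/6 + C²/6 + C*(C + C²*(3 + C))/(6*(-2 + C)))
d(Y)² = ((-8 + (-5)⁴ + 2*(-5) + 4*(-5)³)/(6*(-2 - 5)))² = ((⅙)*(-8 + 625 - 10 + 4*(-125))/(-7))² = ((⅙)*(-⅐)*(-8 + 625 - 10 - 500))² = ((⅙)*(-⅐)*107)² = (-107/42)² = 11449/1764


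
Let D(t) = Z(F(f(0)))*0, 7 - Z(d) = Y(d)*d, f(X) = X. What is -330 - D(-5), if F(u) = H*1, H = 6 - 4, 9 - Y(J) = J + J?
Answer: -330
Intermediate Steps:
Y(J) = 9 - 2*J (Y(J) = 9 - (J + J) = 9 - 2*J)
H = 2
F(u) = 2 (F(u) = 2*1 = 2)
Z(d) = 7 - d*(9 - 2*d) (Z(d) = 7 - (9 - 2*d)*d = 7 - d*(9 - 2*d))
D(t) = 0 (D(t) = (7 + 2*(-9 + 2*2))*0 = (7 + 2*(-9 + 4))*0 = (7 + 2*(-5))*0 = (7 - 10)*0 = -3*0 = 0)
-330 - D(-5) = -330 - 1*0 = -330 + 0 = -330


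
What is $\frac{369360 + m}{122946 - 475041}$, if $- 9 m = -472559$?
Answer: $- \frac{3796799}{3168855} \approx -1.1982$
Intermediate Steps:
$m = \frac{472559}{9}$ ($m = \left(- \frac{1}{9}\right) \left(-472559\right) = \frac{472559}{9} \approx 52507.0$)
$\frac{369360 + m}{122946 - 475041} = \frac{369360 + \frac{472559}{9}}{122946 - 475041} = \frac{3796799}{9 \left(-352095\right)} = \frac{3796799}{9} \left(- \frac{1}{352095}\right) = - \frac{3796799}{3168855}$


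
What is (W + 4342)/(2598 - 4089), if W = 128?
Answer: -1490/497 ≈ -2.9980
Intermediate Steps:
(W + 4342)/(2598 - 4089) = (128 + 4342)/(2598 - 4089) = 4470/(-1491) = 4470*(-1/1491) = -1490/497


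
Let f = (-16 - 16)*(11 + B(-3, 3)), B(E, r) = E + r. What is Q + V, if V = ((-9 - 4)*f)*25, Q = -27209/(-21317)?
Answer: 2438692009/21317 ≈ 1.1440e+5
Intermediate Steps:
f = -352 (f = (-16 - 16)*(11 + (-3 + 3)) = -32*(11 + 0) = -32*11 = -352)
Q = 27209/21317 (Q = -27209*(-1/21317) = 27209/21317 ≈ 1.2764)
V = 114400 (V = ((-9 - 4)*(-352))*25 = -13*(-352)*25 = 4576*25 = 114400)
Q + V = 27209/21317 + 114400 = 2438692009/21317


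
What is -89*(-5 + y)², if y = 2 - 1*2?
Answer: -2225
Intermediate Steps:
y = 0 (y = 2 - 2 = 0)
-89*(-5 + y)² = -89*(-5 + 0)² = -89*(-5)² = -89*25 = -2225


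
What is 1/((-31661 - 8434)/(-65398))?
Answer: 65398/40095 ≈ 1.6311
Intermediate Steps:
1/((-31661 - 8434)/(-65398)) = 1/(-40095*(-1/65398)) = 1/(40095/65398) = 65398/40095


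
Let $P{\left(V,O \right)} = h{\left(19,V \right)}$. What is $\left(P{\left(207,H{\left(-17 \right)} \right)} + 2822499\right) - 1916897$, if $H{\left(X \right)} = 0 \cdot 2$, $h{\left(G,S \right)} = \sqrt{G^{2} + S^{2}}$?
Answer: $905602 + \sqrt{43210} \approx 9.0581 \cdot 10^{5}$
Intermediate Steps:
$H{\left(X \right)} = 0$
$P{\left(V,O \right)} = \sqrt{361 + V^{2}}$ ($P{\left(V,O \right)} = \sqrt{19^{2} + V^{2}} = \sqrt{361 + V^{2}}$)
$\left(P{\left(207,H{\left(-17 \right)} \right)} + 2822499\right) - 1916897 = \left(\sqrt{361 + 207^{2}} + 2822499\right) - 1916897 = \left(\sqrt{361 + 42849} + 2822499\right) - 1916897 = \left(\sqrt{43210} + 2822499\right) - 1916897 = \left(2822499 + \sqrt{43210}\right) - 1916897 = 905602 + \sqrt{43210}$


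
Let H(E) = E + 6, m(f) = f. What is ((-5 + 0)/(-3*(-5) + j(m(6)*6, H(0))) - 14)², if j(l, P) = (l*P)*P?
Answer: 337052881/1718721 ≈ 196.11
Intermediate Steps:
H(E) = 6 + E
j(l, P) = l*P² (j(l, P) = (P*l)*P = l*P²)
((-5 + 0)/(-3*(-5) + j(m(6)*6, H(0))) - 14)² = ((-5 + 0)/(-3*(-5) + (6*6)*(6 + 0)²) - 14)² = (-5/(15 + 36*6²) - 14)² = (-5/(15 + 36*36) - 14)² = (-5/(15 + 1296) - 14)² = (-5/1311 - 14)² = (-18359/1311)² = 337052881/1718721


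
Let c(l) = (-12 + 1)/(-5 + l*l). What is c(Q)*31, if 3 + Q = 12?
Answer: -341/76 ≈ -4.4868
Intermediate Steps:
Q = 9 (Q = -3 + 12 = 9)
c(l) = -11/(-5 + l²)
c(Q)*31 = -11/(-5 + 9²)*31 = -11/(-5 + 81)*31 = -11/76*31 = -341/76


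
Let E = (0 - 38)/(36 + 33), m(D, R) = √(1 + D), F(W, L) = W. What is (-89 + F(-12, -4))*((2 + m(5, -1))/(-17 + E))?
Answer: 13938/1211 + 6969*√6/1211 ≈ 25.606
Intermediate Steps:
E = -38/69 ≈ -0.55072
(-89 + F(-12, -4))*((2 + m(5, -1))/(-17 + E)) = (-89 - 12)*((2 + √(1 + 5))/(-17 - 38/69)) = -101*(2 + √6)/(-1211/69) = -101*(2 + √6)*(-69)/1211 = -101*(-138/1211 - 69*√6/1211) = 13938/1211 + 6969*√6/1211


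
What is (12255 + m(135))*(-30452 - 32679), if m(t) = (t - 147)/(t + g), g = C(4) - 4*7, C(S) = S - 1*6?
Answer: -27078211651/35 ≈ -7.7366e+8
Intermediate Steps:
C(S) = -6 + S (C(S) = S - 6 = -6 + S)
g = -30 (g = (-6 + 4) - 4*7 = -2 - 28 = -30)
m(t) = (-147 + t)/(-30 + t) (m(t) = (t - 147)/(t - 30) = (-147 + t)/(-30 + t))
(12255 + m(135))*(-30452 - 32679) = (12255 + (-147 + 135)/(-30 + 135))*(-30452 - 32679) = (12255 - 12/105)*(-63131) = (12255 + (1/105)*(-12))*(-63131) = (12255 - 4/35)*(-63131) = (428921/35)*(-63131) = -27078211651/35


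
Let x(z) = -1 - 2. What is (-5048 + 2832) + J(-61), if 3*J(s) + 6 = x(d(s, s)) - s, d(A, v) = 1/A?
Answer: -6596/3 ≈ -2198.7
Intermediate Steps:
x(z) = -3
J(s) = -3 - s/3 (J(s) = -2 + (-3 - s)/3 = -2 + (-1 - s/3) = -3 - s/3)
(-5048 + 2832) + J(-61) = (-5048 + 2832) + (-3 - 1/3*(-61)) = -2216 + (-3 + 61/3) = -2216 + 52/3 = -6596/3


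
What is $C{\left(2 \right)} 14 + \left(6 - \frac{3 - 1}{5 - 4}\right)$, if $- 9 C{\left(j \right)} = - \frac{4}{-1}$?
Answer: $- \frac{20}{9} \approx -2.2222$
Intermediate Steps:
$C{\left(j \right)} = - \frac{4}{9}$ ($C{\left(j \right)} = - \frac{\left(-4\right) \frac{1}{-1}}{9} = - \frac{\left(-4\right) \left(-1\right)}{9} = \left(- \frac{1}{9}\right) 4 = - \frac{4}{9}$)
$C{\left(2 \right)} 14 + \left(6 - \frac{3 - 1}{5 - 4}\right) = \left(- \frac{4}{9}\right) 14 + \left(6 - \frac{3 - 1}{5 - 4}\right) = - \frac{56}{9} + \left(6 - \frac{2}{1}\right) = - \frac{56}{9} + \left(6 - 2 \cdot 1\right) = - \frac{56}{9} + \left(6 - 2\right) = - \frac{56}{9} + 4 = - \frac{20}{9}$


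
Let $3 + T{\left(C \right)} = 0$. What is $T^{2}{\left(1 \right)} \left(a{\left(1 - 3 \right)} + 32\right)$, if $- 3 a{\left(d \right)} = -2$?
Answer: $294$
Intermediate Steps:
$a{\left(d \right)} = \frac{2}{3}$ ($a{\left(d \right)} = \left(- \frac{1}{3}\right) \left(-2\right) = \frac{2}{3}$)
$T{\left(C \right)} = -3$ ($T{\left(C \right)} = -3 + 0 = -3$)
$T^{2}{\left(1 \right)} \left(a{\left(1 - 3 \right)} + 32\right) = \left(-3\right)^{2} \left(\frac{2}{3} + 32\right) = 9 \cdot \frac{98}{3} = 294$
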